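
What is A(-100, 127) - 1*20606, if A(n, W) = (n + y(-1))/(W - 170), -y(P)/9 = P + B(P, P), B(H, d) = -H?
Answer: -885958/43 ≈ -20604.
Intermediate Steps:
y(P) = 0 (y(P) = -9*(P - P) = -9*0 = 0)
A(n, W) = n/(-170 + W) (A(n, W) = (n + 0)/(W - 170) = n/(-170 + W))
A(-100, 127) - 1*20606 = -100/(-170 + 127) - 1*20606 = -100/(-43) - 20606 = -100*(-1/43) - 20606 = 100/43 - 20606 = -885958/43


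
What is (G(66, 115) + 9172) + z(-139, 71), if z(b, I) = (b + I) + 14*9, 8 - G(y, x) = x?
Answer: 9123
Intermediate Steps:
G(y, x) = 8 - x
z(b, I) = 126 + I + b (z(b, I) = (I + b) + 126 = 126 + I + b)
(G(66, 115) + 9172) + z(-139, 71) = ((8 - 1*115) + 9172) + (126 + 71 - 139) = ((8 - 115) + 9172) + 58 = (-107 + 9172) + 58 = 9065 + 58 = 9123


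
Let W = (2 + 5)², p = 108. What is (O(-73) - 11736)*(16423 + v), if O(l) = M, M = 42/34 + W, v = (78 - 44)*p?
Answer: -3992032510/17 ≈ -2.3483e+8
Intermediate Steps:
v = 3672 (v = (78 - 44)*108 = 34*108 = 3672)
W = 49 (W = 7² = 49)
M = 854/17 (M = 42/34 + 49 = 42*(1/34) + 49 = 21/17 + 49 = 854/17 ≈ 50.235)
O(l) = 854/17
(O(-73) - 11736)*(16423 + v) = (854/17 - 11736)*(16423 + 3672) = -198658/17*20095 = -3992032510/17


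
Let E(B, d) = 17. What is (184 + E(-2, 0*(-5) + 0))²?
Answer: 40401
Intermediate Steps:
(184 + E(-2, 0*(-5) + 0))² = (184 + 17)² = 201² = 40401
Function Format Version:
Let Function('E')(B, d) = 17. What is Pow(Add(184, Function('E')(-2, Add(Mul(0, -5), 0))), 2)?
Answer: 40401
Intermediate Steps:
Pow(Add(184, Function('E')(-2, Add(Mul(0, -5), 0))), 2) = Pow(Add(184, 17), 2) = Pow(201, 2) = 40401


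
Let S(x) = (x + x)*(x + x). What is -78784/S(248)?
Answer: -1231/3844 ≈ -0.32024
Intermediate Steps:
S(x) = 4*x**2 (S(x) = (2*x)*(2*x) = 4*x**2)
-78784/S(248) = -78784/(4*248**2) = -78784/(4*61504) = -78784/246016 = -78784*1/246016 = -1231/3844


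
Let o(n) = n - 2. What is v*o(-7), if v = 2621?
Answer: -23589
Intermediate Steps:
o(n) = -2 + n
v*o(-7) = 2621*(-2 - 7) = 2621*(-9) = -23589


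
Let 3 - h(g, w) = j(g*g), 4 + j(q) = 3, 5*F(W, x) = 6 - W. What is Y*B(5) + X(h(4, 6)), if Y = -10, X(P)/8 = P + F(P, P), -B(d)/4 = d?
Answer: 1176/5 ≈ 235.20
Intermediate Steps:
F(W, x) = 6/5 - W/5 (F(W, x) = (6 - W)/5 = 6/5 - W/5)
j(q) = -1 (j(q) = -4 + 3 = -1)
h(g, w) = 4 (h(g, w) = 3 - 1*(-1) = 3 + 1 = 4)
B(d) = -4*d
X(P) = 48/5 + 32*P/5 (X(P) = 8*(P + (6/5 - P/5)) = 8*(6/5 + 4*P/5) = 48/5 + 32*P/5)
Y*B(5) + X(h(4, 6)) = -(-40)*5 + (48/5 + (32/5)*4) = -10*(-20) + (48/5 + 128/5) = 200 + 176/5 = 1176/5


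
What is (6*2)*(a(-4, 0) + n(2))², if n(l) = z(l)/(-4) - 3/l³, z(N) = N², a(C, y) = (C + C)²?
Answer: 753003/16 ≈ 47063.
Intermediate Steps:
a(C, y) = 4*C² (a(C, y) = (2*C)² = 4*C²)
n(l) = -3/l³ - l²/4 (n(l) = l²/(-4) - 3/l³ = l²*(-¼) - 3/l³ = -l²/4 - 3/l³ = -3/l³ - l²/4)
(6*2)*(a(-4, 0) + n(2))² = (6*2)*(4*(-4)² + (¼)*(-12 - 1*2⁵)/2³)² = 12*(4*16 + (¼)*(⅛)*(-12 - 1*32))² = 12*(64 + (¼)*(⅛)*(-12 - 32))² = 12*(64 + (¼)*(⅛)*(-44))² = 12*(64 - 11/8)² = 12*(501/8)² = 12*(251001/64) = 753003/16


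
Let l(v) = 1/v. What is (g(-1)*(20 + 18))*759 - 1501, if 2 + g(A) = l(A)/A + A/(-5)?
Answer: -122873/5 ≈ -24575.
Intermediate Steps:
g(A) = -2 + A⁻² - A/5 (g(A) = -2 + (1/(A*A) + A/(-5)) = -2 + (A⁻² + A*(-⅕)) = -2 + (A⁻² - A/5) = -2 + A⁻² - A/5)
(g(-1)*(20 + 18))*759 - 1501 = ((-2 + (-1)⁻² - ⅕*(-1))*(20 + 18))*759 - 1501 = ((-2 + 1 + ⅕)*38)*759 - 1501 = -⅘*38*759 - 1501 = -152/5*759 - 1501 = -115368/5 - 1501 = -122873/5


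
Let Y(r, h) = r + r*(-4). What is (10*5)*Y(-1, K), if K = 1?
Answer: 150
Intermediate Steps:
Y(r, h) = -3*r (Y(r, h) = r - 4*r = -3*r)
(10*5)*Y(-1, K) = (10*5)*(-3*(-1)) = 50*3 = 150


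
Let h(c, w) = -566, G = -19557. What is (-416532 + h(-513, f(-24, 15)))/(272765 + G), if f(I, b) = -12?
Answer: -208549/126604 ≈ -1.6473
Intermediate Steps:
(-416532 + h(-513, f(-24, 15)))/(272765 + G) = (-416532 - 566)/(272765 - 19557) = -417098/253208 = -417098*1/253208 = -208549/126604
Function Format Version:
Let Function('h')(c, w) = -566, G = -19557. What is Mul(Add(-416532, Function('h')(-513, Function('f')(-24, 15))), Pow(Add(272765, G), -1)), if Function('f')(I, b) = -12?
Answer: Rational(-208549, 126604) ≈ -1.6473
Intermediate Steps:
Mul(Add(-416532, Function('h')(-513, Function('f')(-24, 15))), Pow(Add(272765, G), -1)) = Mul(Add(-416532, -566), Pow(Add(272765, -19557), -1)) = Mul(-417098, Pow(253208, -1)) = Mul(-417098, Rational(1, 253208)) = Rational(-208549, 126604)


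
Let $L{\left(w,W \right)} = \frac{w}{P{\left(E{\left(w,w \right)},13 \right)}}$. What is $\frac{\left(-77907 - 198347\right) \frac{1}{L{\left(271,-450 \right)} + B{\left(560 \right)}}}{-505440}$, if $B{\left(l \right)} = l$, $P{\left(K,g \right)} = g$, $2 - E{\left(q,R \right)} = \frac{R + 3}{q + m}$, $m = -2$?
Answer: $\frac{138127}{146791440} \approx 0.00094097$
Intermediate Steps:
$E{\left(q,R \right)} = 2 - \frac{3 + R}{-2 + q}$ ($E{\left(q,R \right)} = 2 - \frac{R + 3}{q - 2} = 2 - \frac{3 + R}{-2 + q}$)
$L{\left(w,W \right)} = \frac{w}{13}$
$\frac{\left(-77907 - 198347\right) \frac{1}{L{\left(271,-450 \right)} + B{\left(560 \right)}}}{-505440} = \frac{\left(-77907 - 198347\right) \frac{1}{\frac{1}{13} \cdot 271 + 560}}{-505440} = - \frac{276254}{\frac{271}{13} + 560} \left(- \frac{1}{505440}\right) = - \frac{276254}{\frac{7551}{13}} \left(- \frac{1}{505440}\right) = \left(-276254\right) \frac{13}{7551} \left(- \frac{1}{505440}\right) = \left(- \frac{3591302}{7551}\right) \left(- \frac{1}{505440}\right) = \frac{138127}{146791440}$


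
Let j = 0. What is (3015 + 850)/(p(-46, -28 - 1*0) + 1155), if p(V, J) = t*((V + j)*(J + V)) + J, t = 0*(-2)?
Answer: 3865/1127 ≈ 3.4295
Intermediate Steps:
t = 0
p(V, J) = J (p(V, J) = 0*((V + 0)*(J + V)) + J = 0*(V*(J + V)) + J = 0 + J = J)
(3015 + 850)/(p(-46, -28 - 1*0) + 1155) = (3015 + 850)/((-28 - 1*0) + 1155) = 3865/((-28 + 0) + 1155) = 3865/(-28 + 1155) = 3865/1127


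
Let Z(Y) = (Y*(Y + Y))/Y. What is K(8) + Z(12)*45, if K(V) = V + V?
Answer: 1096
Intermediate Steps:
Z(Y) = 2*Y (Z(Y) = (Y*(2*Y))/Y = (2*Y**2)/Y = 2*Y)
K(V) = 2*V
K(8) + Z(12)*45 = 2*8 + (2*12)*45 = 16 + 24*45 = 16 + 1080 = 1096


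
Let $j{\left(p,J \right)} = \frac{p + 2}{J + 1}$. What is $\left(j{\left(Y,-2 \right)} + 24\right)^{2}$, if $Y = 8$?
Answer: $196$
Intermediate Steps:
$j{\left(p,J \right)} = \frac{2 + p}{1 + J}$
$\left(j{\left(Y,-2 \right)} + 24\right)^{2} = \left(\frac{2 + 8}{1 - 2} + 24\right)^{2} = \left(\frac{1}{-1} \cdot 10 + 24\right)^{2} = \left(\left(-1\right) 10 + 24\right)^{2} = \left(-10 + 24\right)^{2} = 14^{2} = 196$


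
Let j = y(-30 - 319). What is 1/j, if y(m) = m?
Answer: -1/349 ≈ -0.0028653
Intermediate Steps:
j = -349 (j = -30 - 319 = -349)
1/j = 1/(-349) = -1/349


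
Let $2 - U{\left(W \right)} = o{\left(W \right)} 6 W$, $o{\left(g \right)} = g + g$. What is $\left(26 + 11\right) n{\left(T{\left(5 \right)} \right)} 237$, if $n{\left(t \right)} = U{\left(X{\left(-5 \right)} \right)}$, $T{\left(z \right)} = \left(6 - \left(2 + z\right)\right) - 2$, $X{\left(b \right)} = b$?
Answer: $-2613162$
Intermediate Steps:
$o{\left(g \right)} = 2 g$
$T{\left(z \right)} = 2 - z$ ($T{\left(z \right)} = \left(4 - z\right) - 2 = 2 - z$)
$U{\left(W \right)} = 2 - 12 W^{2}$ ($U{\left(W \right)} = 2 - 2 W 6 W = 2 - 12 W W = 2 - 12 W^{2}$)
$n{\left(t \right)} = -298$ ($n{\left(t \right)} = 2 - 12 \left(-5\right)^{2} = 2 - 300 = -298$)
$\left(26 + 11\right) n{\left(T{\left(5 \right)} \right)} 237 = \left(26 + 11\right) \left(-298\right) 237 = 37 \left(-298\right) 237 = \left(-11026\right) 237 = -2613162$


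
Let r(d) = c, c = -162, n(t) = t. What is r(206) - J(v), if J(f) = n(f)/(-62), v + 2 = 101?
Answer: -9945/62 ≈ -160.40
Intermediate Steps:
v = 99 (v = -2 + 101 = 99)
J(f) = -f/62 (J(f) = f/(-62) = f*(-1/62) = -f/62)
r(d) = -162
r(206) - J(v) = -162 - (-1)*99/62 = -162 - 1*(-99/62) = -162 + 99/62 = -9945/62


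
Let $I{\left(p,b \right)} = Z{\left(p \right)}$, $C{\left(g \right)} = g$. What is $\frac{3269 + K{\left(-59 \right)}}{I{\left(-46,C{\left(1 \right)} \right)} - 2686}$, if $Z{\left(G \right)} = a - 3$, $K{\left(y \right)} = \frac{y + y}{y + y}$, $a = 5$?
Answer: $- \frac{1635}{1342} \approx -1.2183$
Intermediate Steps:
$K{\left(y \right)} = 1$ ($K{\left(y \right)} = \frac{2 y}{2 y} = 2 y \frac{1}{2 y} = 1$)
$Z{\left(G \right)} = 2$ ($Z{\left(G \right)} = 5 - 3 = 2$)
$I{\left(p,b \right)} = 2$
$\frac{3269 + K{\left(-59 \right)}}{I{\left(-46,C{\left(1 \right)} \right)} - 2686} = \frac{3269 + 1}{2 - 2686} = \frac{3270}{-2684} = 3270 \left(- \frac{1}{2684}\right) = - \frac{1635}{1342}$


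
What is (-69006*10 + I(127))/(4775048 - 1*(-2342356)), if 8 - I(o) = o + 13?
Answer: -57516/593117 ≈ -0.096972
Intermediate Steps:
I(o) = -5 - o (I(o) = 8 - (o + 13) = 8 - (13 + o) = 8 + (-13 - o) = -5 - o)
(-69006*10 + I(127))/(4775048 - 1*(-2342356)) = (-69006*10 + (-5 - 1*127))/(4775048 - 1*(-2342356)) = (-690060 + (-5 - 127))/(4775048 + 2342356) = (-690060 - 132)/7117404 = -690192*1/7117404 = -57516/593117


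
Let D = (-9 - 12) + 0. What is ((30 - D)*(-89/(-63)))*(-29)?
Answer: -43877/21 ≈ -2089.4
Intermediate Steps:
D = -21 (D = -21 + 0 = -21)
((30 - D)*(-89/(-63)))*(-29) = ((30 - 1*(-21))*(-89/(-63)))*(-29) = ((30 + 21)*(-89*(-1/63)))*(-29) = (51*(89/63))*(-29) = (1513/21)*(-29) = -43877/21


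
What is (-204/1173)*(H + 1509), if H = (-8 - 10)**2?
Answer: -7332/23 ≈ -318.78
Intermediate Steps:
H = 324 (H = (-18)**2 = 324)
(-204/1173)*(H + 1509) = (-204/1173)*(324 + 1509) = -204*1/1173*1833 = -4/23*1833 = -7332/23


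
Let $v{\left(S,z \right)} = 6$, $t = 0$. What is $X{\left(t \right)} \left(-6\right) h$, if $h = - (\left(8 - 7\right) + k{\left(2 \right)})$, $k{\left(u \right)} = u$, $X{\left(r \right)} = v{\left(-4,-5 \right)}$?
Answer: $108$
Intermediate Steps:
$X{\left(r \right)} = 6$
$h = -3$ ($h = - (\left(8 - 7\right) + 2) = - (1 + 2) = \left(-1\right) 3 = -3$)
$X{\left(t \right)} \left(-6\right) h = 6 \left(-6\right) \left(-3\right) = \left(-36\right) \left(-3\right) = 108$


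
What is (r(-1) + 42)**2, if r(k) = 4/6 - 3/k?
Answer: 18769/9 ≈ 2085.4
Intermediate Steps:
r(k) = 2/3 - 3/k (r(k) = 4*(1/6) - 3/k = 2/3 - 3/k)
(r(-1) + 42)**2 = ((2/3 - 3/(-1)) + 42)**2 = ((2/3 - 3*(-1)) + 42)**2 = ((2/3 + 3) + 42)**2 = (11/3 + 42)**2 = (137/3)**2 = 18769/9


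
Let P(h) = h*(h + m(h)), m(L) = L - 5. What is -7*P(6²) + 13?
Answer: -16871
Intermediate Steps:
m(L) = -5 + L
P(h) = h*(-5 + 2*h) (P(h) = h*(h + (-5 + h)) = h*(-5 + 2*h))
-7*P(6²) + 13 = -7*6²*(-5 + 2*6²) + 13 = -252*(-5 + 2*36) + 13 = -252*(-5 + 72) + 13 = -252*67 + 13 = -7*2412 + 13 = -16884 + 13 = -16871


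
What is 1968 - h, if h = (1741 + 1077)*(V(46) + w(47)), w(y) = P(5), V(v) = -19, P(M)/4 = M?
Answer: -850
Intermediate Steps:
P(M) = 4*M
w(y) = 20 (w(y) = 4*5 = 20)
h = 2818 (h = (1741 + 1077)*(-19 + 20) = 2818*1 = 2818)
1968 - h = 1968 - 1*2818 = 1968 - 2818 = -850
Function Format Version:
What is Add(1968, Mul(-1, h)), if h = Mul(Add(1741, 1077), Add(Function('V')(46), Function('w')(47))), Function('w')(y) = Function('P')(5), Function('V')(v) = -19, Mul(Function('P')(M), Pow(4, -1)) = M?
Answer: -850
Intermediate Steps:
Function('P')(M) = Mul(4, M)
Function('w')(y) = 20 (Function('w')(y) = Mul(4, 5) = 20)
h = 2818 (h = Mul(Add(1741, 1077), Add(-19, 20)) = Mul(2818, 1) = 2818)
Add(1968, Mul(-1, h)) = Add(1968, Mul(-1, 2818)) = Add(1968, -2818) = -850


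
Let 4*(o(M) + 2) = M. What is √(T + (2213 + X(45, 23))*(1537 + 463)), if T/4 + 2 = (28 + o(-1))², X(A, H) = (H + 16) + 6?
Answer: √18074577/2 ≈ 2125.7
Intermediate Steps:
X(A, H) = 22 + H (X(A, H) = (16 + H) + 6 = 22 + H)
o(M) = -2 + M/4
T = 10577/4 (T = -8 + 4*(28 + (-2 + (¼)*(-1)))² = -8 + 4*(28 + (-2 - ¼))² = -8 + 4*(28 - 9/4)² = -8 + 4*(103/4)² = -8 + 4*(10609/16) = -8 + 10609/4 = 10577/4 ≈ 2644.3)
√(T + (2213 + X(45, 23))*(1537 + 463)) = √(10577/4 + (2213 + (22 + 23))*(1537 + 463)) = √(10577/4 + (2213 + 45)*2000) = √(10577/4 + 2258*2000) = √(10577/4 + 4516000) = √(18074577/4) = √18074577/2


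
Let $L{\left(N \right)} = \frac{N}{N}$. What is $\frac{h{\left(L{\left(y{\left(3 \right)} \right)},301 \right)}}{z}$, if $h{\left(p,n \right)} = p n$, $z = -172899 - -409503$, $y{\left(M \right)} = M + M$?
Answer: $\frac{301}{236604} \approx 0.0012722$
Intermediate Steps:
$y{\left(M \right)} = 2 M$
$z = 236604$ ($z = -172899 + 409503 = 236604$)
$L{\left(N \right)} = 1$
$h{\left(p,n \right)} = n p$
$\frac{h{\left(L{\left(y{\left(3 \right)} \right)},301 \right)}}{z} = \frac{301 \cdot 1}{236604} = 301 \cdot \frac{1}{236604} = \frac{301}{236604}$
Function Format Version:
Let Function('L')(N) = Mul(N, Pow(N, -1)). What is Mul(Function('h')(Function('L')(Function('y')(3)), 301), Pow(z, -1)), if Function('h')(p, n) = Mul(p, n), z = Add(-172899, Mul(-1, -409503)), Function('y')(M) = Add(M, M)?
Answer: Rational(301, 236604) ≈ 0.0012722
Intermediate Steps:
Function('y')(M) = Mul(2, M)
z = 236604 (z = Add(-172899, 409503) = 236604)
Function('L')(N) = 1
Function('h')(p, n) = Mul(n, p)
Mul(Function('h')(Function('L')(Function('y')(3)), 301), Pow(z, -1)) = Mul(Mul(301, 1), Pow(236604, -1)) = Mul(301, Rational(1, 236604)) = Rational(301, 236604)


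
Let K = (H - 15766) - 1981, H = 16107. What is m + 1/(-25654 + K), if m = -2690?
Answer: -73420861/27294 ≈ -2690.0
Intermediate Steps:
K = -1640 (K = (16107 - 15766) - 1981 = 341 - 1981 = -1640)
m + 1/(-25654 + K) = -2690 + 1/(-25654 - 1640) = -2690 + 1/(-27294) = -2690 - 1/27294 = -73420861/27294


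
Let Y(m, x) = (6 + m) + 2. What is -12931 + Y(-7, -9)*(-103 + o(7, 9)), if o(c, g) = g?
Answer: -13025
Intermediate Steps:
Y(m, x) = 8 + m
-12931 + Y(-7, -9)*(-103 + o(7, 9)) = -12931 + (8 - 7)*(-103 + 9) = -12931 + 1*(-94) = -12931 - 94 = -13025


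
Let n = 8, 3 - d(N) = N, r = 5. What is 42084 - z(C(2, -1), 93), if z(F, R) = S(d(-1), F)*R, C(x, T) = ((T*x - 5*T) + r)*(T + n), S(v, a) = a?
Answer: 36876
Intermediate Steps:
d(N) = 3 - N
C(x, T) = (8 + T)*(5 - 5*T + T*x) (C(x, T) = ((T*x - 5*T) + 5)*(T + 8) = ((-5*T + T*x) + 5)*(8 + T) = (5 - 5*T + T*x)*(8 + T) = (8 + T)*(5 - 5*T + T*x))
z(F, R) = F*R
42084 - z(C(2, -1), 93) = 42084 - (40 - 35*(-1) - 5*(-1)² + 2*(-1)² + 8*(-1)*2)*93 = 42084 - (40 + 35 - 5*1 + 2*1 - 16)*93 = 42084 - (40 + 35 - 5 + 2 - 16)*93 = 42084 - 56*93 = 42084 - 1*5208 = 42084 - 5208 = 36876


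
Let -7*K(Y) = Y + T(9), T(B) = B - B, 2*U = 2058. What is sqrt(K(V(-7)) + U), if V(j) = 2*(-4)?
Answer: sqrt(50477)/7 ≈ 32.096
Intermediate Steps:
U = 1029 (U = (1/2)*2058 = 1029)
T(B) = 0
V(j) = -8
K(Y) = -Y/7 (K(Y) = -(Y + 0)/7 = -Y/7)
sqrt(K(V(-7)) + U) = sqrt(-1/7*(-8) + 1029) = sqrt(8/7 + 1029) = sqrt(7211/7) = sqrt(50477)/7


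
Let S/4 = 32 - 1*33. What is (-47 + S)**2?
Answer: 2601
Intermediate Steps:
S = -4 (S = 4*(32 - 1*33) = 4*(32 - 33) = 4*(-1) = -4)
(-47 + S)**2 = (-47 - 4)**2 = (-51)**2 = 2601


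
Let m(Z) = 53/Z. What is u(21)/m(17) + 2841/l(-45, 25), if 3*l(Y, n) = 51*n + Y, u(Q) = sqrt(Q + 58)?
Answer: 2841/410 + 17*sqrt(79)/53 ≈ 9.7802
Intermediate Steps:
u(Q) = sqrt(58 + Q)
l(Y, n) = 17*n + Y/3 (l(Y, n) = (51*n + Y)/3 = (Y + 51*n)/3 = 17*n + Y/3)
u(21)/m(17) + 2841/l(-45, 25) = sqrt(58 + 21)/((53/17)) + 2841/(17*25 + (1/3)*(-45)) = sqrt(79)/((53*(1/17))) + 2841/(425 - 15) = sqrt(79)/(53/17) + 2841/410 = sqrt(79)*(17/53) + 2841*(1/410) = 17*sqrt(79)/53 + 2841/410 = 2841/410 + 17*sqrt(79)/53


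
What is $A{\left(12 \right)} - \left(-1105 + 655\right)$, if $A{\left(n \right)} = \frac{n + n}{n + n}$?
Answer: $451$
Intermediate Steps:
$A{\left(n \right)} = 1$ ($A{\left(n \right)} = \frac{2 n}{2 n} = 2 n \frac{1}{2 n} = 1$)
$A{\left(12 \right)} - \left(-1105 + 655\right) = 1 - \left(-1105 + 655\right) = 1 - -450 = 1 + 450 = 451$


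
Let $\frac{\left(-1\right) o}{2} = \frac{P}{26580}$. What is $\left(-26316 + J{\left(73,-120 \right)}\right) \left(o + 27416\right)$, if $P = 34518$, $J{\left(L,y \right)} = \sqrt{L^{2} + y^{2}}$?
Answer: $- \frac{1597925599092}{2215} + \frac{60720687 \sqrt{19729}}{2215} \approx -7.1756 \cdot 10^{8}$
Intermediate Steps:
$o = - \frac{5753}{2215}$ ($o = - 2 \cdot \frac{34518}{26580} = - 2 \cdot 34518 \cdot \frac{1}{26580} = \left(-2\right) \frac{5753}{4430} = - \frac{5753}{2215} \approx -2.5973$)
$\left(-26316 + J{\left(73,-120 \right)}\right) \left(o + 27416\right) = \left(-26316 + \sqrt{73^{2} + \left(-120\right)^{2}}\right) \left(- \frac{5753}{2215} + 27416\right) = \left(-26316 + \sqrt{5329 + 14400}\right) \frac{60720687}{2215} = \left(-26316 + \sqrt{19729}\right) \frac{60720687}{2215} = - \frac{1597925599092}{2215} + \frac{60720687 \sqrt{19729}}{2215}$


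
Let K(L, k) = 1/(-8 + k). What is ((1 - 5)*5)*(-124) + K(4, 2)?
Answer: 14879/6 ≈ 2479.8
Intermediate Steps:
((1 - 5)*5)*(-124) + K(4, 2) = ((1 - 5)*5)*(-124) + 1/(-8 + 2) = -4*5*(-124) + 1/(-6) = -20*(-124) - ⅙ = 2480 - ⅙ = 14879/6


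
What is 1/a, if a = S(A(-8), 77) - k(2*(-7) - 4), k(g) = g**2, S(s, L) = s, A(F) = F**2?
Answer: -1/260 ≈ -0.0038462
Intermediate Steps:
a = -260 (a = (-8)**2 - (2*(-7) - 4)**2 = 64 - (-14 - 4)**2 = 64 - 1*(-18)**2 = 64 - 1*324 = 64 - 324 = -260)
1/a = 1/(-260) = -1/260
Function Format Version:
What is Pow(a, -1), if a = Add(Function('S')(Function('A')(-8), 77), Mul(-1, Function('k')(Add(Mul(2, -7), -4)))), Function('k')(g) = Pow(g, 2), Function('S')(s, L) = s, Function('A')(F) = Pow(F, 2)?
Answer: Rational(-1, 260) ≈ -0.0038462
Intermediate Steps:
a = -260 (a = Add(Pow(-8, 2), Mul(-1, Pow(Add(Mul(2, -7), -4), 2))) = Add(64, Mul(-1, Pow(Add(-14, -4), 2))) = Add(64, Mul(-1, Pow(-18, 2))) = Add(64, Mul(-1, 324)) = Add(64, -324) = -260)
Pow(a, -1) = Pow(-260, -1) = Rational(-1, 260)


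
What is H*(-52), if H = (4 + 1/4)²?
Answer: -3757/4 ≈ -939.25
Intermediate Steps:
H = 289/16 (H = (4 + ¼)² = (17/4)² = 289/16 ≈ 18.063)
H*(-52) = (289/16)*(-52) = -3757/4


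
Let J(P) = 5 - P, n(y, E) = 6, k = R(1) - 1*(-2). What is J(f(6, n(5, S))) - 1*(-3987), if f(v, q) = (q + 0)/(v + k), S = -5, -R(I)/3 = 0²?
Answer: 15965/4 ≈ 3991.3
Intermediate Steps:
R(I) = 0 (R(I) = -3*0² = -3*0 = 0)
k = 2 (k = 0 - 1*(-2) = 0 + 2 = 2)
f(v, q) = q/(2 + v) (f(v, q) = (q + 0)/(v + 2) = q/(2 + v))
J(f(6, n(5, S))) - 1*(-3987) = (5 - 6/(2 + 6)) - 1*(-3987) = (5 - 6/8) + 3987 = (5 - 1*¾) + 3987 = (5 - ¾) + 3987 = 17/4 + 3987 = 15965/4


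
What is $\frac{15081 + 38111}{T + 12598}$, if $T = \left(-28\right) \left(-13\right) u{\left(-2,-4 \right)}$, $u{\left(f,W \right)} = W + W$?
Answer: $\frac{26596}{4843} \approx 5.4916$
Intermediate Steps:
$u{\left(f,W \right)} = 2 W$
$T = -2912$ ($T = \left(-28\right) \left(-13\right) 2 \left(-4\right) = 364 \left(-8\right) = -2912$)
$\frac{15081 + 38111}{T + 12598} = \frac{15081 + 38111}{-2912 + 12598} = \frac{53192}{9686} = 53192 \cdot \frac{1}{9686} = \frac{26596}{4843}$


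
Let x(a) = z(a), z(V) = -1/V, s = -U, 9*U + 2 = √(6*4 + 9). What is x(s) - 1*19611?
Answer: -568701/29 + 9*√33/29 ≈ -19609.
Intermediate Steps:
U = -2/9 + √33/9 (U = -2/9 + √(6*4 + 9)/9 = -2/9 + √(24 + 9)/9 = -2/9 + √33/9 ≈ 0.41606)
s = 2/9 - √33/9 (s = -(-2/9 + √33/9) = 2/9 - √33/9 ≈ -0.41606)
x(a) = -1/a
x(s) - 1*19611 = -1/(2/9 - √33/9) - 1*19611 = -1/(2/9 - √33/9) - 19611 = -19611 - 1/(2/9 - √33/9)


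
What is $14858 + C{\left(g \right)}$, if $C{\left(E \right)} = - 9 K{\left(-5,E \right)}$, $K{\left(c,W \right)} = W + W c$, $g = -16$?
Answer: $14282$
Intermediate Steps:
$C{\left(E \right)} = 36 E$ ($C{\left(E \right)} = - 9 E \left(1 - 5\right) = - 9 E \left(-4\right) = - 9 \left(- 4 E\right) = 36 E$)
$14858 + C{\left(g \right)} = 14858 + 36 \left(-16\right) = 14858 - 576 = 14282$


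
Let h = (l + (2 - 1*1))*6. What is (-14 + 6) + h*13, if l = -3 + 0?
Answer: -164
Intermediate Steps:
l = -3
h = -12 (h = (-3 + (2 - 1*1))*6 = (-3 + (2 - 1))*6 = (-3 + 1)*6 = -2*6 = -12)
(-14 + 6) + h*13 = (-14 + 6) - 12*13 = -8 - 156 = -164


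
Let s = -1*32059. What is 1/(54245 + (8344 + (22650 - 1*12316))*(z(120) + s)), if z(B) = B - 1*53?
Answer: -1/597492331 ≈ -1.6737e-9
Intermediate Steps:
s = -32059
z(B) = -53 + B (z(B) = B - 53 = -53 + B)
1/(54245 + (8344 + (22650 - 1*12316))*(z(120) + s)) = 1/(54245 + (8344 + (22650 - 1*12316))*((-53 + 120) - 32059)) = 1/(54245 + (8344 + (22650 - 12316))*(67 - 32059)) = 1/(54245 + (8344 + 10334)*(-31992)) = 1/(54245 + 18678*(-31992)) = 1/(54245 - 597546576) = 1/(-597492331) = -1/597492331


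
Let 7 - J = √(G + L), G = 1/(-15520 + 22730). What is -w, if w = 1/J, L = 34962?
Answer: 50470/251722731 + √1817468111410/251722731 ≈ 0.0055561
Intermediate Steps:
G = 1/7210 ≈ 0.00013870
J = 7 - √1817468111410/7210 (J = 7 - √(1/7210 + 34962) = 7 - √(252076021/7210) = 7 - √1817468111410/7210 ≈ -179.98)
w = 1/(7 - √1817468111410/7210) ≈ -0.0055561
-w = -(-50470/251722731 - √1817468111410/251722731) = 50470/251722731 + √1817468111410/251722731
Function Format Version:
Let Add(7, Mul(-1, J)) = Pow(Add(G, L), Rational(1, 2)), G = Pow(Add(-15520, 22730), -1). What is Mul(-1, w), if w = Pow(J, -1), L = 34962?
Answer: Add(Rational(50470, 251722731), Mul(Rational(1, 251722731), Pow(1817468111410, Rational(1, 2)))) ≈ 0.0055561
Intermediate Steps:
G = Rational(1, 7210) (G = Pow(7210, -1) = Rational(1, 7210) ≈ 0.00013870)
J = Add(7, Mul(Rational(-1, 7210), Pow(1817468111410, Rational(1, 2)))) (J = Add(7, Mul(-1, Pow(Add(Rational(1, 7210), 34962), Rational(1, 2)))) = Add(7, Mul(-1, Pow(Rational(252076021, 7210), Rational(1, 2)))) = Add(7, Mul(-1, Mul(Rational(1, 7210), Pow(1817468111410, Rational(1, 2))))) = Add(7, Mul(Rational(-1, 7210), Pow(1817468111410, Rational(1, 2)))) ≈ -179.98)
w = Pow(Add(7, Mul(Rational(-1, 7210), Pow(1817468111410, Rational(1, 2)))), -1) ≈ -0.0055561
Mul(-1, w) = Mul(-1, Add(Rational(-50470, 251722731), Mul(Rational(-1, 251722731), Pow(1817468111410, Rational(1, 2))))) = Add(Rational(50470, 251722731), Mul(Rational(1, 251722731), Pow(1817468111410, Rational(1, 2))))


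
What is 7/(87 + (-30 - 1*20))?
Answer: 7/37 ≈ 0.18919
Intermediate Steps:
7/(87 + (-30 - 1*20)) = 7/(87 + (-30 - 20)) = 7/(87 - 50) = 7/37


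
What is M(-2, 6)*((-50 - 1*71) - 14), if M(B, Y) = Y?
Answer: -810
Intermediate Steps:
M(-2, 6)*((-50 - 1*71) - 14) = 6*((-50 - 1*71) - 14) = 6*((-50 - 71) - 14) = 6*(-121 - 14) = 6*(-135) = -810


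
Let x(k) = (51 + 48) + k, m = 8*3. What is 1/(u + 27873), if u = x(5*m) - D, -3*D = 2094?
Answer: 1/28790 ≈ 3.4734e-5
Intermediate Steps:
D = -698 (D = -⅓*2094 = -698)
m = 24
x(k) = 99 + k
u = 917 (u = (99 + 5*24) - 1*(-698) = (99 + 120) + 698 = 219 + 698 = 917)
1/(u + 27873) = 1/(917 + 27873) = 1/28790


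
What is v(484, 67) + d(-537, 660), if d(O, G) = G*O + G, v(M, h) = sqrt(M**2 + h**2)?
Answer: -353760 + sqrt(238745) ≈ -3.5327e+5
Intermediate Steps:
d(O, G) = G + G*O
v(484, 67) + d(-537, 660) = sqrt(484**2 + 67**2) + 660*(1 - 537) = sqrt(234256 + 4489) + 660*(-536) = sqrt(238745) - 353760 = -353760 + sqrt(238745)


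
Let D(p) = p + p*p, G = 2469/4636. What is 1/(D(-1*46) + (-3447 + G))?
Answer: -4636/6381303 ≈ -0.00072650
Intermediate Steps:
G = 2469/4636 (G = 2469*(1/4636) = 2469/4636 ≈ 0.53257)
D(p) = p + p²
1/(D(-1*46) + (-3447 + G)) = 1/((-1*46)*(1 - 1*46) + (-3447 + 2469/4636)) = 1/(-46*(1 - 46) - 15977823/4636) = 1/(-46*(-45) - 15977823/4636) = 1/(2070 - 15977823/4636) = 1/(-6381303/4636) = -4636/6381303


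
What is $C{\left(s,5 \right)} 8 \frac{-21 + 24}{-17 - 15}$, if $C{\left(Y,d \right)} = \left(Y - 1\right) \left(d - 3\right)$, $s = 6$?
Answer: $- \frac{15}{2} \approx -7.5$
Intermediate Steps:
$C{\left(Y,d \right)} = \left(-1 + Y\right) \left(-3 + d\right)$
$C{\left(s,5 \right)} 8 \frac{-21 + 24}{-17 - 15} = \left(3 - 5 - 18 + 6 \cdot 5\right) 8 \frac{-21 + 24}{-17 - 15} = \left(3 - 5 - 18 + 30\right) 8 \frac{3}{-32} = 10 \cdot 8 \cdot 3 \left(- \frac{1}{32}\right) = 80 \left(- \frac{3}{32}\right) = - \frac{15}{2}$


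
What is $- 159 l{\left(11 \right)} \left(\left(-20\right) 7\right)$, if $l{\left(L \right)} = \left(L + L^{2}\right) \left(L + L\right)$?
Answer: $64643040$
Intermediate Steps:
$l{\left(L \right)} = 2 L \left(L + L^{2}\right)$ ($l{\left(L \right)} = \left(L + L^{2}\right) 2 L = 2 L \left(L + L^{2}\right)$)
$- 159 l{\left(11 \right)} \left(\left(-20\right) 7\right) = - 159 \cdot 2 \cdot 11^{2} \left(1 + 11\right) \left(\left(-20\right) 7\right) = - 159 \cdot 2 \cdot 121 \cdot 12 \left(-140\right) = \left(-159\right) 2904 \left(-140\right) = \left(-461736\right) \left(-140\right) = 64643040$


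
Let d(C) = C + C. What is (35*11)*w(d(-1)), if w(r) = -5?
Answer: -1925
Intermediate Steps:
d(C) = 2*C
(35*11)*w(d(-1)) = (35*11)*(-5) = 385*(-5) = -1925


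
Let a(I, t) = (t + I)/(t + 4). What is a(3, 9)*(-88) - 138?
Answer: -2850/13 ≈ -219.23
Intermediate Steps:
a(I, t) = (I + t)/(4 + t)
a(3, 9)*(-88) - 138 = ((3 + 9)/(4 + 9))*(-88) - 138 = (12/13)*(-88) - 138 = -1056/13 - 138 = -2850/13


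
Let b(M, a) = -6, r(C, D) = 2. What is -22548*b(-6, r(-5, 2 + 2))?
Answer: 135288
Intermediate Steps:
-22548*b(-6, r(-5, 2 + 2)) = -22548*(-6) = 135288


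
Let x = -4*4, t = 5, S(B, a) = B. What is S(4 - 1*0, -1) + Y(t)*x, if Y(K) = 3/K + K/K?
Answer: -108/5 ≈ -21.600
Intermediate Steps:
Y(K) = 1 + 3/K (Y(K) = 3/K + 1 = 1 + 3/K)
x = -16
S(4 - 1*0, -1) + Y(t)*x = (4 - 1*0) + ((3 + 5)/5)*(-16) = (4 + 0) + ((⅕)*8)*(-16) = 4 + (8/5)*(-16) = 4 - 128/5 = -108/5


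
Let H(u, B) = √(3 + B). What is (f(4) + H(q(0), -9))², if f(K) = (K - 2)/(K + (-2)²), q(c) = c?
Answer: -95/16 + I*√6/2 ≈ -5.9375 + 1.2247*I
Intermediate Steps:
f(K) = (-2 + K)/(4 + K) (f(K) = (-2 + K)/(K + 4) = (-2 + K)/(4 + K))
(f(4) + H(q(0), -9))² = ((-2 + 4)/(4 + 4) + √(3 - 9))² = (2/8 + √(-6))² = ((⅛)*2 + I*√6)² = (¼ + I*√6)²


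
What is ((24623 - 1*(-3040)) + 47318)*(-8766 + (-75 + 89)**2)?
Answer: -642587170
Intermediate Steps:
((24623 - 1*(-3040)) + 47318)*(-8766 + (-75 + 89)**2) = ((24623 + 3040) + 47318)*(-8766 + 14**2) = (27663 + 47318)*(-8766 + 196) = 74981*(-8570) = -642587170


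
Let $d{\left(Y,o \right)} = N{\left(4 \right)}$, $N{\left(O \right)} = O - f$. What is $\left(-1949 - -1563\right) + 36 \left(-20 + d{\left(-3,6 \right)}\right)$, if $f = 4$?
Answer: $-1106$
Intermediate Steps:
$N{\left(O \right)} = -4 + O$ ($N{\left(O \right)} = O - 4 = -4 + O$)
$d{\left(Y,o \right)} = 0$ ($d{\left(Y,o \right)} = -4 + 4 = 0$)
$\left(-1949 - -1563\right) + 36 \left(-20 + d{\left(-3,6 \right)}\right) = \left(-1949 - -1563\right) + 36 \left(-20 + 0\right) = \left(-1949 + 1563\right) + 36 \left(-20\right) = -386 - 720 = -1106$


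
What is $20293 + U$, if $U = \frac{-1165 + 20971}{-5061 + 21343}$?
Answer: $\frac{165215216}{8141} \approx 20294.0$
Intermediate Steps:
$U = \frac{9903}{8141}$ ($U = \frac{19806}{16282} = 19806 \cdot \frac{1}{16282} = \frac{9903}{8141} \approx 1.2164$)
$20293 + U = 20293 + \frac{9903}{8141} = \frac{165215216}{8141}$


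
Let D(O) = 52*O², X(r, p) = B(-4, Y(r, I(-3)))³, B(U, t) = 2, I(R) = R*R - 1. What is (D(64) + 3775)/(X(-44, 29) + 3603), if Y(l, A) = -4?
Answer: 216767/3611 ≈ 60.030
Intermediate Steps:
I(R) = -1 + R² (I(R) = R² - 1 = -1 + R²)
X(r, p) = 8 (X(r, p) = 2³ = 8)
(D(64) + 3775)/(X(-44, 29) + 3603) = (52*64² + 3775)/(8 + 3603) = (52*4096 + 3775)/3611 = (212992 + 3775)*(1/3611) = 216767*(1/3611) = 216767/3611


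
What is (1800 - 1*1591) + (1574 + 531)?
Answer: 2314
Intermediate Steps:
(1800 - 1*1591) + (1574 + 531) = (1800 - 1591) + 2105 = 209 + 2105 = 2314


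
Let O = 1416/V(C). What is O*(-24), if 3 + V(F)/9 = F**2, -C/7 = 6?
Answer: -3776/1761 ≈ -2.1442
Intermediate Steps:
C = -42 (C = -7*6 = -42)
V(F) = -27 + 9*F**2
O = 472/5283 (O = 1416/(-27 + 9*(-42)**2) = 1416/(-27 + 9*1764) = 1416/(-27 + 15876) = 1416/15849 = 1416*(1/15849) = 472/5283 ≈ 0.089343)
O*(-24) = (472/5283)*(-24) = -3776/1761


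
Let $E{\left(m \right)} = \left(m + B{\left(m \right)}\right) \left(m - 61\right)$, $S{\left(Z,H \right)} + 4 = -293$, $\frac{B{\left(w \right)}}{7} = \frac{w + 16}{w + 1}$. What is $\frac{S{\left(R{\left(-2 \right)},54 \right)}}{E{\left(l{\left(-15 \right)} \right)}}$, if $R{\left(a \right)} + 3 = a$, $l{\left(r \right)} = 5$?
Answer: $\frac{297}{1652} \approx 0.17978$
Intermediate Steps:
$R{\left(a \right)} = -3 + a$
$B{\left(w \right)} = \frac{7 \left(16 + w\right)}{1 + w}$ ($B{\left(w \right)} = 7 \frac{w + 16}{w + 1} = 7 \frac{16 + w}{1 + w} = \frac{7 \left(16 + w\right)}{1 + w}$)
$S{\left(Z,H \right)} = -297$ ($S{\left(Z,H \right)} = -4 - 293 = -297$)
$E{\left(m \right)} = \left(-61 + m\right) \left(m + \frac{7 \left(16 + m\right)}{1 + m}\right)$ ($E{\left(m \right)} = \left(m + \frac{7 \left(16 + m\right)}{1 + m}\right) \left(m - 61\right) = \left(m + \frac{7 \left(16 + m\right)}{1 + m}\right) \left(-61 + m\right) = \left(-61 + m\right) \left(m + \frac{7 \left(16 + m\right)}{1 + m}\right)$)
$\frac{S{\left(R{\left(-2 \right)},54 \right)}}{E{\left(l{\left(-15 \right)} \right)}} = - \frac{297}{\frac{1}{1 + 5} \left(-6832 + 5^{3} - 1880 - 53 \cdot 5^{2}\right)} = - \frac{297}{\frac{1}{6} \left(-6832 + 125 - 1880 - 1325\right)} = - \frac{297}{\frac{1}{6} \left(-9912\right)} = - \frac{297}{-1652} = \left(-297\right) \left(- \frac{1}{1652}\right) = \frac{297}{1652}$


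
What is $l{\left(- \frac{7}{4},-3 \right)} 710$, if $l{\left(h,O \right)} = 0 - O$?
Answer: $2130$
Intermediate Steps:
$l{\left(h,O \right)} = - O$
$l{\left(- \frac{7}{4},-3 \right)} 710 = \left(-1\right) \left(-3\right) 710 = 3 \cdot 710 = 2130$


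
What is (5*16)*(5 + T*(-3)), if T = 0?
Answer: 400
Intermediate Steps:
(5*16)*(5 + T*(-3)) = (5*16)*(5 + 0*(-3)) = 80*(5 + 0) = 80*5 = 400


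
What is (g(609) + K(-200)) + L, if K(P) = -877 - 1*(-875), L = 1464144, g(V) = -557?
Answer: 1463585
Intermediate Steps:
K(P) = -2 (K(P) = -877 + 875 = -2)
(g(609) + K(-200)) + L = (-557 - 2) + 1464144 = -559 + 1464144 = 1463585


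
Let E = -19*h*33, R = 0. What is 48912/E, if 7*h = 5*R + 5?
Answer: -114128/1045 ≈ -109.21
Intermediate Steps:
h = 5/7 (h = (5*0 + 5)/7 = (0 + 5)/7 = (⅐)*5 = 5/7 ≈ 0.71429)
E = -3135/7 (E = -19*5/7*33 = -95/7*33 = -3135/7 ≈ -447.86)
48912/E = 48912/(-3135/7) = 48912*(-7/3135) = -114128/1045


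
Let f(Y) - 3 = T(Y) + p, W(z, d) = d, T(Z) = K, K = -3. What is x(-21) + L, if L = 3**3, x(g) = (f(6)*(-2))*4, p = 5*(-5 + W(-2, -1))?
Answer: 267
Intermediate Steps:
T(Z) = -3
p = -30 (p = 5*(-5 - 1) = 5*(-6) = -30)
f(Y) = -30 (f(Y) = 3 + (-3 - 30) = 3 - 33 = -30)
x(g) = 240 (x(g) = -30*(-2)*4 = 60*4 = 240)
L = 27
x(-21) + L = 240 + 27 = 267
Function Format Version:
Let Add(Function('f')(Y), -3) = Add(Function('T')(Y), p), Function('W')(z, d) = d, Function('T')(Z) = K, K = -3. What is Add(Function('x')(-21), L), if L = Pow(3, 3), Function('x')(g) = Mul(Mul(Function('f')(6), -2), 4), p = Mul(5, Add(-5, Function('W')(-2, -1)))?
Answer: 267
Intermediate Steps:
Function('T')(Z) = -3
p = -30 (p = Mul(5, Add(-5, -1)) = Mul(5, -6) = -30)
Function('f')(Y) = -30 (Function('f')(Y) = Add(3, Add(-3, -30)) = Add(3, -33) = -30)
Function('x')(g) = 240 (Function('x')(g) = Mul(Mul(-30, -2), 4) = Mul(60, 4) = 240)
L = 27
Add(Function('x')(-21), L) = Add(240, 27) = 267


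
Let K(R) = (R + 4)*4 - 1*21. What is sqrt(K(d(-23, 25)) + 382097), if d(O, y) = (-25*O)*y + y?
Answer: 2*sqrt(109923) ≈ 663.09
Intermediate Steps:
d(O, y) = y - 25*O*y (d(O, y) = -25*O*y + y = y - 25*O*y)
K(R) = -5 + 4*R (K(R) = (4 + R)*4 - 21 = (16 + 4*R) - 21 = -5 + 4*R)
sqrt(K(d(-23, 25)) + 382097) = sqrt((-5 + 4*(25*(1 - 25*(-23)))) + 382097) = sqrt((-5 + 4*(25*(1 + 575))) + 382097) = sqrt((-5 + 4*(25*576)) + 382097) = sqrt((-5 + 4*14400) + 382097) = sqrt((-5 + 57600) + 382097) = sqrt(57595 + 382097) = sqrt(439692) = 2*sqrt(109923)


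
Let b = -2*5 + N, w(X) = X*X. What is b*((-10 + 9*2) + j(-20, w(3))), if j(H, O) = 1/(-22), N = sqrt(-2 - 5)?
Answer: -875/11 + 175*I*sqrt(7)/22 ≈ -79.545 + 21.046*I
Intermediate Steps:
N = I*sqrt(7) (N = sqrt(-7) = I*sqrt(7) ≈ 2.6458*I)
w(X) = X**2
j(H, O) = -1/22
b = -10 + I*sqrt(7) (b = -2*5 + I*sqrt(7) = -10 + I*sqrt(7) ≈ -10.0 + 2.6458*I)
b*((-10 + 9*2) + j(-20, w(3))) = (-10 + I*sqrt(7))*((-10 + 9*2) - 1/22) = (-10 + I*sqrt(7))*((-10 + 18) - 1/22) = (-10 + I*sqrt(7))*(8 - 1/22) = (-10 + I*sqrt(7))*(175/22) = -875/11 + 175*I*sqrt(7)/22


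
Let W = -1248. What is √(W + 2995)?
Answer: √1747 ≈ 41.797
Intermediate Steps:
√(W + 2995) = √(-1248 + 2995) = √1747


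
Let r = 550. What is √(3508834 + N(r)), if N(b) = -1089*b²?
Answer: I*√325913666 ≈ 18053.0*I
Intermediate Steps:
√(3508834 + N(r)) = √(3508834 - 1089*550²) = √(3508834 - 1089*302500) = √(3508834 - 329422500) = √(-325913666) = I*√325913666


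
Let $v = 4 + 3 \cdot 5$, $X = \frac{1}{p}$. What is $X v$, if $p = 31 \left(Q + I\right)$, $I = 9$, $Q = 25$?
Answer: $\frac{19}{1054} \approx 0.018027$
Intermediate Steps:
$p = 1054$ ($p = 31 \left(25 + 9\right) = 31 \cdot 34 = 1054$)
$X = \frac{1}{1054} \approx 0.00094877$
$v = 19$ ($v = 4 + 15 = 19$)
$X v = \frac{1}{1054} \cdot 19 = \frac{19}{1054}$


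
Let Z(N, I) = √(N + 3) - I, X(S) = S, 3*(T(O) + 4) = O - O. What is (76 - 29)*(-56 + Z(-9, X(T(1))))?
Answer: -2444 + 47*I*√6 ≈ -2444.0 + 115.13*I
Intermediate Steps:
T(O) = -4 (T(O) = -4 + (O - O)/3 = -4 + (⅓)*0 = -4 + 0 = -4)
Z(N, I) = √(3 + N) - I
(76 - 29)*(-56 + Z(-9, X(T(1)))) = (76 - 29)*(-56 + (√(3 - 9) - 1*(-4))) = 47*(-56 + (√(-6) + 4)) = 47*(-56 + (I*√6 + 4)) = 47*(-56 + (4 + I*√6)) = 47*(-52 + I*√6) = -2444 + 47*I*√6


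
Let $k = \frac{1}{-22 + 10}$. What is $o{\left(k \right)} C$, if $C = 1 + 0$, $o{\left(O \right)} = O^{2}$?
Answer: $\frac{1}{144} \approx 0.0069444$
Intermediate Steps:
$k = - \frac{1}{12}$ ($k = \frac{1}{-12} = - \frac{1}{12} \approx -0.083333$)
$C = 1$
$o{\left(k \right)} C = \left(- \frac{1}{12}\right)^{2} \cdot 1 = \frac{1}{144} \cdot 1 = \frac{1}{144}$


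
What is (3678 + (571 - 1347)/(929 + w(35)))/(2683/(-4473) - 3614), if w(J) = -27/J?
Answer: -66795143499/65658674405 ≈ -1.0173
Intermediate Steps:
(3678 + (571 - 1347)/(929 + w(35)))/(2683/(-4473) - 3614) = (3678 + (571 - 1347)/(929 - 27/35))/(2683/(-4473) - 3614) = (3678 - 776/(929 - 27*1/35))/(2683*(-1/4473) - 3614) = (3678 - 776/(929 - 27/35))/(-2683/4473 - 3614) = (3678 - 776/32488/35)/(-16168105/4473) = (3678 - 776*35/32488)*(-4473/16168105) = (3678 - 3395/4061)*(-4473/16168105) = (14932963/4061)*(-4473/16168105) = -66795143499/65658674405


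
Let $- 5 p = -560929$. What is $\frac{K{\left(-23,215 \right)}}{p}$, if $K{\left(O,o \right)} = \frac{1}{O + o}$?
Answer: $\frac{5}{107698368} \approx 4.6426 \cdot 10^{-8}$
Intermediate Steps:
$p = \frac{560929}{5}$ ($p = \left(- \frac{1}{5}\right) \left(-560929\right) = \frac{560929}{5} \approx 1.1219 \cdot 10^{5}$)
$\frac{K{\left(-23,215 \right)}}{p} = \frac{1}{\left(-23 + 215\right) \frac{560929}{5}} = \frac{1}{192} \cdot \frac{5}{560929} = \frac{5}{107698368}$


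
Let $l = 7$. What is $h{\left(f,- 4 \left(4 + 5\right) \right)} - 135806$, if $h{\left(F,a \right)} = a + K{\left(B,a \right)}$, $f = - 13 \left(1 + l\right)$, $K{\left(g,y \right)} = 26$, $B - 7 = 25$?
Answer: $-135816$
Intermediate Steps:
$B = 32$ ($B = 7 + 25 = 32$)
$f = -104$ ($f = - 13 \left(1 + 7\right) = \left(-13\right) 8 = -104$)
$h{\left(F,a \right)} = 26 + a$ ($h{\left(F,a \right)} = a + 26 = 26 + a$)
$h{\left(f,- 4 \left(4 + 5\right) \right)} - 135806 = \left(26 - 4 \left(4 + 5\right)\right) - 135806 = \left(26 - 4 \cdot 9\right) - 135806 = \left(26 - 36\right) - 135806 = -10 - 135806 = -135816$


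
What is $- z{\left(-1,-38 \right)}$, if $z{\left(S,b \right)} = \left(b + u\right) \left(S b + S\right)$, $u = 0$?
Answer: $1406$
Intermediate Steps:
$z{\left(S,b \right)} = b \left(S + S b\right)$ ($z{\left(S,b \right)} = \left(b + 0\right) \left(S b + S\right) = b \left(S + S b\right)$)
$- z{\left(-1,-38 \right)} = - \left(-1\right) \left(-38\right) \left(1 - 38\right) = - \left(-1\right) \left(-38\right) \left(-37\right) = \left(-1\right) \left(-1406\right) = 1406$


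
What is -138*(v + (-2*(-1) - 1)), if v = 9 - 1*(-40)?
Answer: -6900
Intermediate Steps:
v = 49 (v = 9 + 40 = 49)
-138*(v + (-2*(-1) - 1)) = -138*(49 + (-2*(-1) - 1)) = -138*(49 + (2 - 1)) = -138*(49 + 1) = -138*50 = -6900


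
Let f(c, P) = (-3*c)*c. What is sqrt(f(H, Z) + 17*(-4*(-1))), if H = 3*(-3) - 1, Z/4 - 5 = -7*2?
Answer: 2*I*sqrt(58) ≈ 15.232*I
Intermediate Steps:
Z = -36 (Z = 20 + 4*(-7*2) = 20 + 4*(-14) = 20 - 56 = -36)
H = -10 (H = -9 - 1 = -10)
f(c, P) = -3*c**2
sqrt(f(H, Z) + 17*(-4*(-1))) = sqrt(-3*(-10)**2 + 17*(-4*(-1))) = sqrt(-3*100 + 17*4) = sqrt(-300 + 68) = sqrt(-232) = 2*I*sqrt(58)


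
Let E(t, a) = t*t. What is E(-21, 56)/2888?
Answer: 441/2888 ≈ 0.15270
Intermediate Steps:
E(t, a) = t²
E(-21, 56)/2888 = (-21)²/2888 = 441*(1/2888) = 441/2888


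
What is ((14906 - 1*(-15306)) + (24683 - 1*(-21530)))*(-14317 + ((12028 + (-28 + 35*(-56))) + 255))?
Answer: -307381350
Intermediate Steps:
((14906 - 1*(-15306)) + (24683 - 1*(-21530)))*(-14317 + ((12028 + (-28 + 35*(-56))) + 255)) = ((14906 + 15306) + (24683 + 21530))*(-14317 + ((12028 + (-28 - 1960)) + 255)) = (30212 + 46213)*(-14317 + ((12028 - 1988) + 255)) = 76425*(-14317 + (10040 + 255)) = 76425*(-14317 + 10295) = 76425*(-4022) = -307381350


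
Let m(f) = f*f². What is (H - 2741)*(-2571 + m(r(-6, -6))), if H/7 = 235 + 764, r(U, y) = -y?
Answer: -10013460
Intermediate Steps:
H = 6993 (H = 7*(235 + 764) = 7*999 = 6993)
m(f) = f³
(H - 2741)*(-2571 + m(r(-6, -6))) = (6993 - 2741)*(-2571 + (-1*(-6))³) = 4252*(-2571 + 6³) = 4252*(-2571 + 216) = 4252*(-2355) = -10013460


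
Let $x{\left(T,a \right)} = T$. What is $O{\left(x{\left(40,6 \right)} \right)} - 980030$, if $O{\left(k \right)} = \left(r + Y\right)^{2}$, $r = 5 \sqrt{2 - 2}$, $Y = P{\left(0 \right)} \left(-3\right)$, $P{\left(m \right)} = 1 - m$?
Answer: $-980021$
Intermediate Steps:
$Y = -3$ ($Y = \left(1 - 0\right) \left(-3\right) = \left(1 + 0\right) \left(-3\right) = 1 \left(-3\right) = -3$)
$r = 0$ ($r = 5 \sqrt{0} = 5 \cdot 0 = 0$)
$O{\left(k \right)} = 9$ ($O{\left(k \right)} = \left(0 - 3\right)^{2} = \left(-3\right)^{2} = 9$)
$O{\left(x{\left(40,6 \right)} \right)} - 980030 = 9 - 980030 = -980021$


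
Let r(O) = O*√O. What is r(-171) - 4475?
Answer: -4475 - 513*I*√19 ≈ -4475.0 - 2236.1*I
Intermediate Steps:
r(O) = O^(3/2)
r(-171) - 4475 = (-171)^(3/2) - 4475 = -513*I*√19 - 4475 = -4475 - 513*I*√19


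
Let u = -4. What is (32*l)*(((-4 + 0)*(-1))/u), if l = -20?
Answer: 640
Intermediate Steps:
(32*l)*(((-4 + 0)*(-1))/u) = (32*(-20))*(((-4 + 0)*(-1))/(-4)) = -640*(-4*(-1))*(-1)/4 = -2560*(-1)/4 = -640*(-1) = 640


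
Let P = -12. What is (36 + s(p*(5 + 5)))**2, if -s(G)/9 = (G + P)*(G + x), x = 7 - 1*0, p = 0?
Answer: 627264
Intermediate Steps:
x = 7 (x = 7 + 0 = 7)
s(G) = -9*(-12 + G)*(7 + G) (s(G) = -9*(G - 12)*(G + 7) = -9*(-12 + G)*(7 + G))
(36 + s(p*(5 + 5)))**2 = (36 + (756 - 9*(0*(5 + 5))**2 + 45*(0*(5 + 5))))**2 = (36 + (756 - 9*(0*10)**2 + 45*(0*10)))**2 = (36 + (756 - 9*0**2 + 45*0))**2 = (36 + (756 - 9*0 + 0))**2 = (36 + (756 + 0 + 0))**2 = (36 + 756)**2 = 792**2 = 627264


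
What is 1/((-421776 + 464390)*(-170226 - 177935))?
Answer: -1/14836532854 ≈ -6.7401e-11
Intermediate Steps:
1/((-421776 + 464390)*(-170226 - 177935)) = 1/(42614*(-348161)) = 1/(-14836532854) = -1/14836532854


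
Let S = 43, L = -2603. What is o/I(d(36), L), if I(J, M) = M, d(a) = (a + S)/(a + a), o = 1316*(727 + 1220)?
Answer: -2562252/2603 ≈ -984.35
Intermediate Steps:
o = 2562252 (o = 1316*1947 = 2562252)
d(a) = (43 + a)/(2*a) (d(a) = (a + 43)/(a + a) = (43 + a)/((2*a)) = (43 + a)*(1/(2*a)) = (43 + a)/(2*a))
o/I(d(36), L) = 2562252/(-2603) = 2562252*(-1/2603) = -2562252/2603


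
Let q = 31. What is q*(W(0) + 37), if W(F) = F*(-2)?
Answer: 1147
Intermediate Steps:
W(F) = -2*F
q*(W(0) + 37) = 31*(-2*0 + 37) = 31*(0 + 37) = 31*37 = 1147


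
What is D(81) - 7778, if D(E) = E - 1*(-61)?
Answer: -7636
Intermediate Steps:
D(E) = 61 + E (D(E) = E + 61 = 61 + E)
D(81) - 7778 = (61 + 81) - 7778 = 142 - 7778 = -7636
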